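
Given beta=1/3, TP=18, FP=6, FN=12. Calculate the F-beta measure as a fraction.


P = TP/(TP+FP) = 18/24 = 3/4
R = TP/(TP+FN) = 18/30 = 3/5
beta^2 = 1/3^2 = 1/9
(1 + beta^2) = 10/9
Numerator = (1+beta^2)*P*R = 1/2
Denominator = beta^2*P + R = 1/12 + 3/5 = 41/60
F_beta = 30/41

30/41


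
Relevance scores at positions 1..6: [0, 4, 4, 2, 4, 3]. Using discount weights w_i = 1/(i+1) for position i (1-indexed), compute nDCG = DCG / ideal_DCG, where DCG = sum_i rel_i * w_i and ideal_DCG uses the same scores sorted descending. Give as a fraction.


Position discount weights w_i = 1/(i+1) for i=1..6:
Weights = [1/2, 1/3, 1/4, 1/5, 1/6, 1/7]
Actual relevance: [0, 4, 4, 2, 4, 3]
DCG = 0/2 + 4/3 + 4/4 + 2/5 + 4/6 + 3/7 = 134/35
Ideal relevance (sorted desc): [4, 4, 4, 3, 2, 0]
Ideal DCG = 4/2 + 4/3 + 4/4 + 3/5 + 2/6 + 0/7 = 79/15
nDCG = DCG / ideal_DCG = 134/35 / 79/15 = 402/553

402/553


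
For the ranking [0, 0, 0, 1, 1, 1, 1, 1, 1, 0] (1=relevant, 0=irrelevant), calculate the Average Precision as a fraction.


Computing P@k for each relevant position:
Position 1: not relevant
Position 2: not relevant
Position 3: not relevant
Position 4: relevant, P@4 = 1/4 = 1/4
Position 5: relevant, P@5 = 2/5 = 2/5
Position 6: relevant, P@6 = 3/6 = 1/2
Position 7: relevant, P@7 = 4/7 = 4/7
Position 8: relevant, P@8 = 5/8 = 5/8
Position 9: relevant, P@9 = 6/9 = 2/3
Position 10: not relevant
Sum of P@k = 1/4 + 2/5 + 1/2 + 4/7 + 5/8 + 2/3 = 2531/840
AP = 2531/840 / 6 = 2531/5040

2531/5040


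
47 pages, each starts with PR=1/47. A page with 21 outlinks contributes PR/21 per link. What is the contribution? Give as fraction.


Initial PR = 1/47 = 1/47
Outlinks = 21
Contribution per link = PR / outlinks
= 1/47 / 21
= 1/987

1/987


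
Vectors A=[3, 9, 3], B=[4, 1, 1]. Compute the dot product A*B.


Dot product = sum of element-wise products
A[0]*B[0] = 3*4 = 12
A[1]*B[1] = 9*1 = 9
A[2]*B[2] = 3*1 = 3
Sum = 12 + 9 + 3 = 24

24


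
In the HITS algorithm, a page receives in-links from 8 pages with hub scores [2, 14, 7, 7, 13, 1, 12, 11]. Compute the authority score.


Authority = sum of hub scores of in-linkers
In-link 1: hub score = 2
In-link 2: hub score = 14
In-link 3: hub score = 7
In-link 4: hub score = 7
In-link 5: hub score = 13
In-link 6: hub score = 1
In-link 7: hub score = 12
In-link 8: hub score = 11
Authority = 2 + 14 + 7 + 7 + 13 + 1 + 12 + 11 = 67

67


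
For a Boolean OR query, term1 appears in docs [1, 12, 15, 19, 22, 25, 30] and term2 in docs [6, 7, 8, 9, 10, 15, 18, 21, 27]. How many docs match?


Boolean OR: find union of posting lists
term1 docs: [1, 12, 15, 19, 22, 25, 30]
term2 docs: [6, 7, 8, 9, 10, 15, 18, 21, 27]
Union: [1, 6, 7, 8, 9, 10, 12, 15, 18, 19, 21, 22, 25, 27, 30]
|union| = 15

15


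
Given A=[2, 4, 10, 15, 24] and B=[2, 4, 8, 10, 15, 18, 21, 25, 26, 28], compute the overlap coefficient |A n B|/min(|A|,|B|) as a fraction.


A intersect B = [2, 4, 10, 15]
|A intersect B| = 4
min(|A|, |B|) = min(5, 10) = 5
Overlap = 4 / 5 = 4/5

4/5


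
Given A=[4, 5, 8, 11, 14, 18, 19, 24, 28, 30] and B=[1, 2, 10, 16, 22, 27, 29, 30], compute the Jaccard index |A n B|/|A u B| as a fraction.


A intersect B = [30]
|A intersect B| = 1
A union B = [1, 2, 4, 5, 8, 10, 11, 14, 16, 18, 19, 22, 24, 27, 28, 29, 30]
|A union B| = 17
Jaccard = 1/17 = 1/17

1/17


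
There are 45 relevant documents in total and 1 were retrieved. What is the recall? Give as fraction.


Recall = retrieved_relevant / total_relevant
= 1 / 45
= 1 / (1 + 44)
= 1/45

1/45


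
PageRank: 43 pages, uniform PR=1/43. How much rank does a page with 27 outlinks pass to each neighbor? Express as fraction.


Initial PR = 1/43 = 1/43
Outlinks = 27
Contribution per link = PR / outlinks
= 1/43 / 27
= 1/1161

1/1161


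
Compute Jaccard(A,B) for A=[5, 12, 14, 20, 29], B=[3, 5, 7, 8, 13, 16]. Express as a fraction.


A intersect B = [5]
|A intersect B| = 1
A union B = [3, 5, 7, 8, 12, 13, 14, 16, 20, 29]
|A union B| = 10
Jaccard = 1/10 = 1/10

1/10


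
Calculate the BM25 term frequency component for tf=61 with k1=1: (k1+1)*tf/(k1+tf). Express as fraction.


BM25 TF component = (k1+1)*tf / (k1+tf)
k1 = 1, tf = 61
Numerator = (1+1)*61 = 122
Denominator = 1 + 61 = 62
= 122/62 = 61/31

61/31


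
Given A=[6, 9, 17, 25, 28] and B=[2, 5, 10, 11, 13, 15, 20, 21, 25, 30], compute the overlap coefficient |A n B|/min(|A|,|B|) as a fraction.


A intersect B = [25]
|A intersect B| = 1
min(|A|, |B|) = min(5, 10) = 5
Overlap = 1 / 5 = 1/5

1/5


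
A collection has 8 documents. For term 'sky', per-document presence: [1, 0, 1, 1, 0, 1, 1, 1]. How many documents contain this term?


Checking each document for 'sky':
Doc 1: present
Doc 2: absent
Doc 3: present
Doc 4: present
Doc 5: absent
Doc 6: present
Doc 7: present
Doc 8: present
df = sum of presences = 1 + 0 + 1 + 1 + 0 + 1 + 1 + 1 = 6

6


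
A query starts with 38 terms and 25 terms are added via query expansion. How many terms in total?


Original terms: 38
Expansion terms: 25
Total = 38 + 25 = 63

63


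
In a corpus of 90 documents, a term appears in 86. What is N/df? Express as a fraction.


IDF ratio = N / df
= 90 / 86
= 45/43

45/43


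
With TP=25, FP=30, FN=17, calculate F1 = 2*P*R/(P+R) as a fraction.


F1 = 2 * P * R / (P + R)
P = TP/(TP+FP) = 25/55 = 5/11
R = TP/(TP+FN) = 25/42 = 25/42
2 * P * R = 2 * 5/11 * 25/42 = 125/231
P + R = 5/11 + 25/42 = 485/462
F1 = 125/231 / 485/462 = 50/97

50/97


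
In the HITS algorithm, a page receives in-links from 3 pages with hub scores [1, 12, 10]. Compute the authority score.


Authority = sum of hub scores of in-linkers
In-link 1: hub score = 1
In-link 2: hub score = 12
In-link 3: hub score = 10
Authority = 1 + 12 + 10 = 23

23


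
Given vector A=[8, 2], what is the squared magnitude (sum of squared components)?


|A|^2 = sum of squared components
A[0]^2 = 8^2 = 64
A[1]^2 = 2^2 = 4
Sum = 64 + 4 = 68

68


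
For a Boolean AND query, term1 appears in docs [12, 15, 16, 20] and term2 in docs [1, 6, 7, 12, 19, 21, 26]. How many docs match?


Boolean AND: find intersection of posting lists
term1 docs: [12, 15, 16, 20]
term2 docs: [1, 6, 7, 12, 19, 21, 26]
Intersection: [12]
|intersection| = 1

1


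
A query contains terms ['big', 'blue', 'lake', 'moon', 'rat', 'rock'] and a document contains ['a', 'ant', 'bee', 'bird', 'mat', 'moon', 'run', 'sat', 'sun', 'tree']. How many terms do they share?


Query terms: ['big', 'blue', 'lake', 'moon', 'rat', 'rock']
Document terms: ['a', 'ant', 'bee', 'bird', 'mat', 'moon', 'run', 'sat', 'sun', 'tree']
Common terms: ['moon']
Overlap count = 1

1


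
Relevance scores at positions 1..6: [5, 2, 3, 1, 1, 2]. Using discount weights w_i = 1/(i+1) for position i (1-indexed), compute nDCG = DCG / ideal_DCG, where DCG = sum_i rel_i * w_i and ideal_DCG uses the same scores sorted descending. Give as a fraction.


Position discount weights w_i = 1/(i+1) for i=1..6:
Weights = [1/2, 1/3, 1/4, 1/5, 1/6, 1/7]
Actual relevance: [5, 2, 3, 1, 1, 2]
DCG = 5/2 + 2/3 + 3/4 + 1/5 + 1/6 + 2/7 = 1919/420
Ideal relevance (sorted desc): [5, 3, 2, 2, 1, 1]
Ideal DCG = 5/2 + 3/3 + 2/4 + 2/5 + 1/6 + 1/7 = 989/210
nDCG = DCG / ideal_DCG = 1919/420 / 989/210 = 1919/1978

1919/1978


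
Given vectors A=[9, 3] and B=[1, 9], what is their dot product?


Dot product = sum of element-wise products
A[0]*B[0] = 9*1 = 9
A[1]*B[1] = 3*9 = 27
Sum = 9 + 27 = 36

36


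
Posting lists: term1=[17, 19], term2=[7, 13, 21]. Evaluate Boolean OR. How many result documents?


Boolean OR: find union of posting lists
term1 docs: [17, 19]
term2 docs: [7, 13, 21]
Union: [7, 13, 17, 19, 21]
|union| = 5

5


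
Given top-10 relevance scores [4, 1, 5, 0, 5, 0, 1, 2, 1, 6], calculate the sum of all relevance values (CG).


Cumulative Gain = sum of relevance scores
Position 1: rel=4, running sum=4
Position 2: rel=1, running sum=5
Position 3: rel=5, running sum=10
Position 4: rel=0, running sum=10
Position 5: rel=5, running sum=15
Position 6: rel=0, running sum=15
Position 7: rel=1, running sum=16
Position 8: rel=2, running sum=18
Position 9: rel=1, running sum=19
Position 10: rel=6, running sum=25
CG = 25

25


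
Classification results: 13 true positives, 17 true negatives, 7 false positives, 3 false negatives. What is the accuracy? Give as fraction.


Accuracy = (TP + TN) / (TP + TN + FP + FN)
TP + TN = 13 + 17 = 30
Total = 13 + 17 + 7 + 3 = 40
Accuracy = 30 / 40 = 3/4

3/4


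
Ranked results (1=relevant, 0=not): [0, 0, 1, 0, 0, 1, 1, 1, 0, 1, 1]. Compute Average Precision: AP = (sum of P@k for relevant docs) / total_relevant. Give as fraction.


Computing P@k for each relevant position:
Position 1: not relevant
Position 2: not relevant
Position 3: relevant, P@3 = 1/3 = 1/3
Position 4: not relevant
Position 5: not relevant
Position 6: relevant, P@6 = 2/6 = 1/3
Position 7: relevant, P@7 = 3/7 = 3/7
Position 8: relevant, P@8 = 4/8 = 1/2
Position 9: not relevant
Position 10: relevant, P@10 = 5/10 = 1/2
Position 11: relevant, P@11 = 6/11 = 6/11
Sum of P@k = 1/3 + 1/3 + 3/7 + 1/2 + 1/2 + 6/11 = 610/231
AP = 610/231 / 6 = 305/693

305/693


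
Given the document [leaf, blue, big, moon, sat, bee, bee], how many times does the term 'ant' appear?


Document has 7 words
Scanning for 'ant':
Term not found in document
Count = 0

0


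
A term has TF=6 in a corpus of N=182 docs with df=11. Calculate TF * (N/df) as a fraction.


TF * (N/df)
= 6 * (182/11)
= 6 * 182/11
= 1092/11

1092/11


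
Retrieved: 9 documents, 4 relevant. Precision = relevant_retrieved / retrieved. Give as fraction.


Precision = relevant_retrieved / total_retrieved
= 4 / 9
= 4 / (4 + 5)
= 4/9

4/9


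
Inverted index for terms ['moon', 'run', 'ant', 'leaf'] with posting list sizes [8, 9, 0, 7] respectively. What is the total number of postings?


Summing posting list sizes:
'moon': 8 postings
'run': 9 postings
'ant': 0 postings
'leaf': 7 postings
Total = 8 + 9 + 0 + 7 = 24

24


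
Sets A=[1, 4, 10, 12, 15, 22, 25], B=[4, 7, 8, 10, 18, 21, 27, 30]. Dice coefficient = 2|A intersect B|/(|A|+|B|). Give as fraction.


A intersect B = [4, 10]
|A intersect B| = 2
|A| = 7, |B| = 8
Dice = 2*2 / (7+8)
= 4 / 15 = 4/15

4/15


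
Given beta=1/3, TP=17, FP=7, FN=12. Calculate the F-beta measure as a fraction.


P = TP/(TP+FP) = 17/24 = 17/24
R = TP/(TP+FN) = 17/29 = 17/29
beta^2 = 1/3^2 = 1/9
(1 + beta^2) = 10/9
Numerator = (1+beta^2)*P*R = 1445/3132
Denominator = beta^2*P + R = 17/216 + 17/29 = 4165/6264
F_beta = 34/49

34/49


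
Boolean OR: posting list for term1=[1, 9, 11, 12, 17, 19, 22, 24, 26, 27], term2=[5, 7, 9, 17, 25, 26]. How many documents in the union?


Boolean OR: find union of posting lists
term1 docs: [1, 9, 11, 12, 17, 19, 22, 24, 26, 27]
term2 docs: [5, 7, 9, 17, 25, 26]
Union: [1, 5, 7, 9, 11, 12, 17, 19, 22, 24, 25, 26, 27]
|union| = 13

13


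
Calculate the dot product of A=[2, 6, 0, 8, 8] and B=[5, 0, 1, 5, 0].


Dot product = sum of element-wise products
A[0]*B[0] = 2*5 = 10
A[1]*B[1] = 6*0 = 0
A[2]*B[2] = 0*1 = 0
A[3]*B[3] = 8*5 = 40
A[4]*B[4] = 8*0 = 0
Sum = 10 + 0 + 0 + 40 + 0 = 50

50


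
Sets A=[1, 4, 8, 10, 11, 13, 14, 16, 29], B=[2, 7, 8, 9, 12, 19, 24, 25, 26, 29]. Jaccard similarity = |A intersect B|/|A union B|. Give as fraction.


A intersect B = [8, 29]
|A intersect B| = 2
A union B = [1, 2, 4, 7, 8, 9, 10, 11, 12, 13, 14, 16, 19, 24, 25, 26, 29]
|A union B| = 17
Jaccard = 2/17 = 2/17

2/17


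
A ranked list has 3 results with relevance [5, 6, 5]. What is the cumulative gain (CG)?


Cumulative Gain = sum of relevance scores
Position 1: rel=5, running sum=5
Position 2: rel=6, running sum=11
Position 3: rel=5, running sum=16
CG = 16

16


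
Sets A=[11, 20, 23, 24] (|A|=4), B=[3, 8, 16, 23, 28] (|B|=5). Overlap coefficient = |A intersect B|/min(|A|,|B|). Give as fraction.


A intersect B = [23]
|A intersect B| = 1
min(|A|, |B|) = min(4, 5) = 4
Overlap = 1 / 4 = 1/4

1/4


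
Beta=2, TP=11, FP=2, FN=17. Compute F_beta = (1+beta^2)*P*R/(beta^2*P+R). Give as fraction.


P = TP/(TP+FP) = 11/13 = 11/13
R = TP/(TP+FN) = 11/28 = 11/28
beta^2 = 2^2 = 4
(1 + beta^2) = 5
Numerator = (1+beta^2)*P*R = 605/364
Denominator = beta^2*P + R = 44/13 + 11/28 = 1375/364
F_beta = 11/25

11/25


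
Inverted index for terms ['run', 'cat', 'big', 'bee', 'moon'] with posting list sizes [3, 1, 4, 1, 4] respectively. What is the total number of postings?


Summing posting list sizes:
'run': 3 postings
'cat': 1 postings
'big': 4 postings
'bee': 1 postings
'moon': 4 postings
Total = 3 + 1 + 4 + 1 + 4 = 13

13


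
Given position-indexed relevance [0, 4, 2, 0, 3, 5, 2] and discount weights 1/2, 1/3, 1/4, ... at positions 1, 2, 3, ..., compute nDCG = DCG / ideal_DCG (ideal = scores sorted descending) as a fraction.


Position discount weights w_i = 1/(i+1) for i=1..7:
Weights = [1/2, 1/3, 1/4, 1/5, 1/6, 1/7, 1/8]
Actual relevance: [0, 4, 2, 0, 3, 5, 2]
DCG = 0/2 + 4/3 + 2/4 + 0/5 + 3/6 + 5/7 + 2/8 = 277/84
Ideal relevance (sorted desc): [5, 4, 3, 2, 2, 0, 0]
Ideal DCG = 5/2 + 4/3 + 3/4 + 2/5 + 2/6 + 0/7 + 0/8 = 319/60
nDCG = DCG / ideal_DCG = 277/84 / 319/60 = 1385/2233

1385/2233


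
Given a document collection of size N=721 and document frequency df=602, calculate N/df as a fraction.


IDF ratio = N / df
= 721 / 602
= 103/86

103/86


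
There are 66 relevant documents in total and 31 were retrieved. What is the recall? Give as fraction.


Recall = retrieved_relevant / total_relevant
= 31 / 66
= 31 / (31 + 35)
= 31/66

31/66


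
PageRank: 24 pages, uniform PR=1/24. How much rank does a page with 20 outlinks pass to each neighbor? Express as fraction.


Initial PR = 1/24 = 1/24
Outlinks = 20
Contribution per link = PR / outlinks
= 1/24 / 20
= 1/480

1/480


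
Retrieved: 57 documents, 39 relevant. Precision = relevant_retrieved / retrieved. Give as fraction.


Precision = relevant_retrieved / total_retrieved
= 39 / 57
= 39 / (39 + 18)
= 13/19

13/19


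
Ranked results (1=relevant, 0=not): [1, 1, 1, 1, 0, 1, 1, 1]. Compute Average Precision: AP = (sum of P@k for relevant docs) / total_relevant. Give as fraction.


Computing P@k for each relevant position:
Position 1: relevant, P@1 = 1/1 = 1
Position 2: relevant, P@2 = 2/2 = 1
Position 3: relevant, P@3 = 3/3 = 1
Position 4: relevant, P@4 = 4/4 = 1
Position 5: not relevant
Position 6: relevant, P@6 = 5/6 = 5/6
Position 7: relevant, P@7 = 6/7 = 6/7
Position 8: relevant, P@8 = 7/8 = 7/8
Sum of P@k = 1 + 1 + 1 + 1 + 5/6 + 6/7 + 7/8 = 1103/168
AP = 1103/168 / 7 = 1103/1176

1103/1176


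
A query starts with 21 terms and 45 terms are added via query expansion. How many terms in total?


Original terms: 21
Expansion terms: 45
Total = 21 + 45 = 66

66


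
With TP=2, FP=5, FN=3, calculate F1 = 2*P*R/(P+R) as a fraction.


F1 = 2 * P * R / (P + R)
P = TP/(TP+FP) = 2/7 = 2/7
R = TP/(TP+FN) = 2/5 = 2/5
2 * P * R = 2 * 2/7 * 2/5 = 8/35
P + R = 2/7 + 2/5 = 24/35
F1 = 8/35 / 24/35 = 1/3

1/3


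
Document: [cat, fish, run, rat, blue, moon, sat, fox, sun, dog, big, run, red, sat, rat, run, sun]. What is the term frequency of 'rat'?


Document has 17 words
Scanning for 'rat':
Found at positions: [3, 14]
Count = 2

2


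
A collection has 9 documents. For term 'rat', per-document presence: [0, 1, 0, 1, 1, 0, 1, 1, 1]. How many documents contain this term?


Checking each document for 'rat':
Doc 1: absent
Doc 2: present
Doc 3: absent
Doc 4: present
Doc 5: present
Doc 6: absent
Doc 7: present
Doc 8: present
Doc 9: present
df = sum of presences = 0 + 1 + 0 + 1 + 1 + 0 + 1 + 1 + 1 = 6

6


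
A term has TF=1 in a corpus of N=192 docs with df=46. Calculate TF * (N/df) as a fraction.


TF * (N/df)
= 1 * (192/46)
= 1 * 96/23
= 96/23

96/23


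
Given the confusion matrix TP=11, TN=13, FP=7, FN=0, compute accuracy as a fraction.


Accuracy = (TP + TN) / (TP + TN + FP + FN)
TP + TN = 11 + 13 = 24
Total = 11 + 13 + 7 + 0 = 31
Accuracy = 24 / 31 = 24/31

24/31


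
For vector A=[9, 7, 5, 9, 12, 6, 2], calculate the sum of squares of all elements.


|A|^2 = sum of squared components
A[0]^2 = 9^2 = 81
A[1]^2 = 7^2 = 49
A[2]^2 = 5^2 = 25
A[3]^2 = 9^2 = 81
A[4]^2 = 12^2 = 144
A[5]^2 = 6^2 = 36
A[6]^2 = 2^2 = 4
Sum = 81 + 49 + 25 + 81 + 144 + 36 + 4 = 420

420


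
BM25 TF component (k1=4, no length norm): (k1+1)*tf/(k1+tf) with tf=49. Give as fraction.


BM25 TF component = (k1+1)*tf / (k1+tf)
k1 = 4, tf = 49
Numerator = (4+1)*49 = 245
Denominator = 4 + 49 = 53
= 245/53 = 245/53

245/53


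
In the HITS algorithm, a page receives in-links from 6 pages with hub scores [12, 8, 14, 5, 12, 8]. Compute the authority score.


Authority = sum of hub scores of in-linkers
In-link 1: hub score = 12
In-link 2: hub score = 8
In-link 3: hub score = 14
In-link 4: hub score = 5
In-link 5: hub score = 12
In-link 6: hub score = 8
Authority = 12 + 8 + 14 + 5 + 12 + 8 = 59

59


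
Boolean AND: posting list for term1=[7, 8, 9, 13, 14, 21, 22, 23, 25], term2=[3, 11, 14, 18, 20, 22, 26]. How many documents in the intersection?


Boolean AND: find intersection of posting lists
term1 docs: [7, 8, 9, 13, 14, 21, 22, 23, 25]
term2 docs: [3, 11, 14, 18, 20, 22, 26]
Intersection: [14, 22]
|intersection| = 2

2


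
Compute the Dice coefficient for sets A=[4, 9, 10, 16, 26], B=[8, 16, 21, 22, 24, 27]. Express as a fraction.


A intersect B = [16]
|A intersect B| = 1
|A| = 5, |B| = 6
Dice = 2*1 / (5+6)
= 2 / 11 = 2/11

2/11


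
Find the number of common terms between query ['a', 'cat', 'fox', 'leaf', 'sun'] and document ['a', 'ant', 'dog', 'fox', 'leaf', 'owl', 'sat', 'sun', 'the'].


Query terms: ['a', 'cat', 'fox', 'leaf', 'sun']
Document terms: ['a', 'ant', 'dog', 'fox', 'leaf', 'owl', 'sat', 'sun', 'the']
Common terms: ['a', 'fox', 'leaf', 'sun']
Overlap count = 4

4


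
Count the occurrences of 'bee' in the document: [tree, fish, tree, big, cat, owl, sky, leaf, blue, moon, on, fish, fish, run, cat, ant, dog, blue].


Document has 18 words
Scanning for 'bee':
Term not found in document
Count = 0

0


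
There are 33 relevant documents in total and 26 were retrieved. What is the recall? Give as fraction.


Recall = retrieved_relevant / total_relevant
= 26 / 33
= 26 / (26 + 7)
= 26/33

26/33


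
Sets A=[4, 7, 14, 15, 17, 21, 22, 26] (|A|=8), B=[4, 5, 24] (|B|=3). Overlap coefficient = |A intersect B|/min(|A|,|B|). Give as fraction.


A intersect B = [4]
|A intersect B| = 1
min(|A|, |B|) = min(8, 3) = 3
Overlap = 1 / 3 = 1/3

1/3


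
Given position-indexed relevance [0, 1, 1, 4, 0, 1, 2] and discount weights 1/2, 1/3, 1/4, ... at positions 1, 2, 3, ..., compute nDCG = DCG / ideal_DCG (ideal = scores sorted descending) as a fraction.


Position discount weights w_i = 1/(i+1) for i=1..7:
Weights = [1/2, 1/3, 1/4, 1/5, 1/6, 1/7, 1/8]
Actual relevance: [0, 1, 1, 4, 0, 1, 2]
DCG = 0/2 + 1/3 + 1/4 + 4/5 + 0/6 + 1/7 + 2/8 = 373/210
Ideal relevance (sorted desc): [4, 2, 1, 1, 1, 0, 0]
Ideal DCG = 4/2 + 2/3 + 1/4 + 1/5 + 1/6 + 0/7 + 0/8 = 197/60
nDCG = DCG / ideal_DCG = 373/210 / 197/60 = 746/1379

746/1379


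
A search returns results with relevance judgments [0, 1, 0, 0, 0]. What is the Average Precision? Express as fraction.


Computing P@k for each relevant position:
Position 1: not relevant
Position 2: relevant, P@2 = 1/2 = 1/2
Position 3: not relevant
Position 4: not relevant
Position 5: not relevant
Sum of P@k = 1/2 = 1/2
AP = 1/2 / 1 = 1/2

1/2


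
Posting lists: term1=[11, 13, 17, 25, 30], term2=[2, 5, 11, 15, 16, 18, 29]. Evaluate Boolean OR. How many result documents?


Boolean OR: find union of posting lists
term1 docs: [11, 13, 17, 25, 30]
term2 docs: [2, 5, 11, 15, 16, 18, 29]
Union: [2, 5, 11, 13, 15, 16, 17, 18, 25, 29, 30]
|union| = 11

11


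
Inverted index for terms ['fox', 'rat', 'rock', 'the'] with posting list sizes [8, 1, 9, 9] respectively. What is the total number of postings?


Summing posting list sizes:
'fox': 8 postings
'rat': 1 postings
'rock': 9 postings
'the': 9 postings
Total = 8 + 1 + 9 + 9 = 27

27


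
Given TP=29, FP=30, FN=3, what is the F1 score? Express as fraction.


F1 = 2 * P * R / (P + R)
P = TP/(TP+FP) = 29/59 = 29/59
R = TP/(TP+FN) = 29/32 = 29/32
2 * P * R = 2 * 29/59 * 29/32 = 841/944
P + R = 29/59 + 29/32 = 2639/1888
F1 = 841/944 / 2639/1888 = 58/91

58/91


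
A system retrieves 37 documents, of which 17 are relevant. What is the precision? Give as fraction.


Precision = relevant_retrieved / total_retrieved
= 17 / 37
= 17 / (17 + 20)
= 17/37

17/37


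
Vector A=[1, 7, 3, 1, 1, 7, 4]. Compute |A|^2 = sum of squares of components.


|A|^2 = sum of squared components
A[0]^2 = 1^2 = 1
A[1]^2 = 7^2 = 49
A[2]^2 = 3^2 = 9
A[3]^2 = 1^2 = 1
A[4]^2 = 1^2 = 1
A[5]^2 = 7^2 = 49
A[6]^2 = 4^2 = 16
Sum = 1 + 49 + 9 + 1 + 1 + 49 + 16 = 126

126


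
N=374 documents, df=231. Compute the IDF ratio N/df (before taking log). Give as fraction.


IDF ratio = N / df
= 374 / 231
= 34/21

34/21


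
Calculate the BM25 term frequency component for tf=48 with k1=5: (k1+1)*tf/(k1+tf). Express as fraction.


BM25 TF component = (k1+1)*tf / (k1+tf)
k1 = 5, tf = 48
Numerator = (5+1)*48 = 288
Denominator = 5 + 48 = 53
= 288/53 = 288/53

288/53


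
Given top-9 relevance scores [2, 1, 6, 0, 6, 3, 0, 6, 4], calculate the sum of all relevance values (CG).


Cumulative Gain = sum of relevance scores
Position 1: rel=2, running sum=2
Position 2: rel=1, running sum=3
Position 3: rel=6, running sum=9
Position 4: rel=0, running sum=9
Position 5: rel=6, running sum=15
Position 6: rel=3, running sum=18
Position 7: rel=0, running sum=18
Position 8: rel=6, running sum=24
Position 9: rel=4, running sum=28
CG = 28

28


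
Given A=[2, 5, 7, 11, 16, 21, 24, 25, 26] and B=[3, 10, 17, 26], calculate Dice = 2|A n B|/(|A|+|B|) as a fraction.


A intersect B = [26]
|A intersect B| = 1
|A| = 9, |B| = 4
Dice = 2*1 / (9+4)
= 2 / 13 = 2/13

2/13


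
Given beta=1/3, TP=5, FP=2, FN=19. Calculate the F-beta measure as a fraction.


P = TP/(TP+FP) = 5/7 = 5/7
R = TP/(TP+FN) = 5/24 = 5/24
beta^2 = 1/3^2 = 1/9
(1 + beta^2) = 10/9
Numerator = (1+beta^2)*P*R = 125/756
Denominator = beta^2*P + R = 5/63 + 5/24 = 145/504
F_beta = 50/87

50/87


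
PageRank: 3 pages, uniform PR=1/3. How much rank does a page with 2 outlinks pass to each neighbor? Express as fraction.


Initial PR = 1/3 = 1/3
Outlinks = 2
Contribution per link = PR / outlinks
= 1/3 / 2
= 1/6

1/6


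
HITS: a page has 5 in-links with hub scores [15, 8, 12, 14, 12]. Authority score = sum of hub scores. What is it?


Authority = sum of hub scores of in-linkers
In-link 1: hub score = 15
In-link 2: hub score = 8
In-link 3: hub score = 12
In-link 4: hub score = 14
In-link 5: hub score = 12
Authority = 15 + 8 + 12 + 14 + 12 = 61

61


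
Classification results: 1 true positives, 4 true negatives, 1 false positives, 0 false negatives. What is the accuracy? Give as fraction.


Accuracy = (TP + TN) / (TP + TN + FP + FN)
TP + TN = 1 + 4 = 5
Total = 1 + 4 + 1 + 0 = 6
Accuracy = 5 / 6 = 5/6

5/6


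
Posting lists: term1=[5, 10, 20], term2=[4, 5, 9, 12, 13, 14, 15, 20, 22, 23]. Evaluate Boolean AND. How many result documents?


Boolean AND: find intersection of posting lists
term1 docs: [5, 10, 20]
term2 docs: [4, 5, 9, 12, 13, 14, 15, 20, 22, 23]
Intersection: [5, 20]
|intersection| = 2

2


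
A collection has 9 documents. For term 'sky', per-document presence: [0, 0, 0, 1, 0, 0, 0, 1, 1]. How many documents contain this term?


Checking each document for 'sky':
Doc 1: absent
Doc 2: absent
Doc 3: absent
Doc 4: present
Doc 5: absent
Doc 6: absent
Doc 7: absent
Doc 8: present
Doc 9: present
df = sum of presences = 0 + 0 + 0 + 1 + 0 + 0 + 0 + 1 + 1 = 3

3


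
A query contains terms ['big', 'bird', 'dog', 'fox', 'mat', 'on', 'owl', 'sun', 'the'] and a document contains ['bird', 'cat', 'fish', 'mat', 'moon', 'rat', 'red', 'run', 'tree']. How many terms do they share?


Query terms: ['big', 'bird', 'dog', 'fox', 'mat', 'on', 'owl', 'sun', 'the']
Document terms: ['bird', 'cat', 'fish', 'mat', 'moon', 'rat', 'red', 'run', 'tree']
Common terms: ['bird', 'mat']
Overlap count = 2

2


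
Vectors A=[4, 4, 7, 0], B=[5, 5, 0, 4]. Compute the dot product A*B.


Dot product = sum of element-wise products
A[0]*B[0] = 4*5 = 20
A[1]*B[1] = 4*5 = 20
A[2]*B[2] = 7*0 = 0
A[3]*B[3] = 0*4 = 0
Sum = 20 + 20 + 0 + 0 = 40

40


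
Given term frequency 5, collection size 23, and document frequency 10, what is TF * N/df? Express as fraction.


TF * (N/df)
= 5 * (23/10)
= 5 * 23/10
= 23/2

23/2


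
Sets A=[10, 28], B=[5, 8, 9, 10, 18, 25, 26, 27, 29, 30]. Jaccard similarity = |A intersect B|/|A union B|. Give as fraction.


A intersect B = [10]
|A intersect B| = 1
A union B = [5, 8, 9, 10, 18, 25, 26, 27, 28, 29, 30]
|A union B| = 11
Jaccard = 1/11 = 1/11

1/11


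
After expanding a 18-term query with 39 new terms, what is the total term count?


Original terms: 18
Expansion terms: 39
Total = 18 + 39 = 57

57


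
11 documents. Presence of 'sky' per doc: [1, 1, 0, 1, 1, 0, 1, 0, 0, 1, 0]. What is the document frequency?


Checking each document for 'sky':
Doc 1: present
Doc 2: present
Doc 3: absent
Doc 4: present
Doc 5: present
Doc 6: absent
Doc 7: present
Doc 8: absent
Doc 9: absent
Doc 10: present
Doc 11: absent
df = sum of presences = 1 + 1 + 0 + 1 + 1 + 0 + 1 + 0 + 0 + 1 + 0 = 6

6


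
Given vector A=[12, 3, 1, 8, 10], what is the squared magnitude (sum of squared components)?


|A|^2 = sum of squared components
A[0]^2 = 12^2 = 144
A[1]^2 = 3^2 = 9
A[2]^2 = 1^2 = 1
A[3]^2 = 8^2 = 64
A[4]^2 = 10^2 = 100
Sum = 144 + 9 + 1 + 64 + 100 = 318

318


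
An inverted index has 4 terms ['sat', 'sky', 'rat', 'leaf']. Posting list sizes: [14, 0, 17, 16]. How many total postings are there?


Summing posting list sizes:
'sat': 14 postings
'sky': 0 postings
'rat': 17 postings
'leaf': 16 postings
Total = 14 + 0 + 17 + 16 = 47

47


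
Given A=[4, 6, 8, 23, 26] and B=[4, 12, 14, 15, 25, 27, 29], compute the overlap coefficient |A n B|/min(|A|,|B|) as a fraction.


A intersect B = [4]
|A intersect B| = 1
min(|A|, |B|) = min(5, 7) = 5
Overlap = 1 / 5 = 1/5

1/5


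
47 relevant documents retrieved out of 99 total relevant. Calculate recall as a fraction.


Recall = retrieved_relevant / total_relevant
= 47 / 99
= 47 / (47 + 52)
= 47/99

47/99


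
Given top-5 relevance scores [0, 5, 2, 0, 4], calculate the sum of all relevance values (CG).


Cumulative Gain = sum of relevance scores
Position 1: rel=0, running sum=0
Position 2: rel=5, running sum=5
Position 3: rel=2, running sum=7
Position 4: rel=0, running sum=7
Position 5: rel=4, running sum=11
CG = 11

11


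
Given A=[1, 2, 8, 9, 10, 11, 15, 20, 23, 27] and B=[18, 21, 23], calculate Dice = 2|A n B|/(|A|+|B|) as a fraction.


A intersect B = [23]
|A intersect B| = 1
|A| = 10, |B| = 3
Dice = 2*1 / (10+3)
= 2 / 13 = 2/13

2/13


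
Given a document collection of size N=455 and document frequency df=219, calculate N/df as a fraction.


IDF ratio = N / df
= 455 / 219
= 455/219

455/219


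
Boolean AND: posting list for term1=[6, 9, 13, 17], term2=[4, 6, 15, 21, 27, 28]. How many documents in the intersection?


Boolean AND: find intersection of posting lists
term1 docs: [6, 9, 13, 17]
term2 docs: [4, 6, 15, 21, 27, 28]
Intersection: [6]
|intersection| = 1

1


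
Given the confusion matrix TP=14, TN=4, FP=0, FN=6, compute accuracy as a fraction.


Accuracy = (TP + TN) / (TP + TN + FP + FN)
TP + TN = 14 + 4 = 18
Total = 14 + 4 + 0 + 6 = 24
Accuracy = 18 / 24 = 3/4

3/4


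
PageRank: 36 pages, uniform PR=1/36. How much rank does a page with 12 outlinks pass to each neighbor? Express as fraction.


Initial PR = 1/36 = 1/36
Outlinks = 12
Contribution per link = PR / outlinks
= 1/36 / 12
= 1/432

1/432


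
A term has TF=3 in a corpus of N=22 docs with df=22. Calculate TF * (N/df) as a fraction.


TF * (N/df)
= 3 * (22/22)
= 3 * 1
= 3

3


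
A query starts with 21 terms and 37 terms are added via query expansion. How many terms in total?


Original terms: 21
Expansion terms: 37
Total = 21 + 37 = 58

58


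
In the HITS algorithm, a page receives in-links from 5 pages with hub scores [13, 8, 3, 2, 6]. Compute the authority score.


Authority = sum of hub scores of in-linkers
In-link 1: hub score = 13
In-link 2: hub score = 8
In-link 3: hub score = 3
In-link 4: hub score = 2
In-link 5: hub score = 6
Authority = 13 + 8 + 3 + 2 + 6 = 32

32


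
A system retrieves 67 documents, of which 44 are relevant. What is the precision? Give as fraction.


Precision = relevant_retrieved / total_retrieved
= 44 / 67
= 44 / (44 + 23)
= 44/67

44/67


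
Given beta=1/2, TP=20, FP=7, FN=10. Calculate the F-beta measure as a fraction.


P = TP/(TP+FP) = 20/27 = 20/27
R = TP/(TP+FN) = 20/30 = 2/3
beta^2 = 1/2^2 = 1/4
(1 + beta^2) = 5/4
Numerator = (1+beta^2)*P*R = 50/81
Denominator = beta^2*P + R = 5/27 + 2/3 = 23/27
F_beta = 50/69

50/69


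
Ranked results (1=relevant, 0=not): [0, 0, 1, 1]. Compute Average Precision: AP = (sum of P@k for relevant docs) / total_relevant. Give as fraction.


Computing P@k for each relevant position:
Position 1: not relevant
Position 2: not relevant
Position 3: relevant, P@3 = 1/3 = 1/3
Position 4: relevant, P@4 = 2/4 = 1/2
Sum of P@k = 1/3 + 1/2 = 5/6
AP = 5/6 / 2 = 5/12

5/12


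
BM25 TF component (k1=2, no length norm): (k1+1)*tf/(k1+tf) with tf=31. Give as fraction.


BM25 TF component = (k1+1)*tf / (k1+tf)
k1 = 2, tf = 31
Numerator = (2+1)*31 = 93
Denominator = 2 + 31 = 33
= 93/33 = 31/11

31/11


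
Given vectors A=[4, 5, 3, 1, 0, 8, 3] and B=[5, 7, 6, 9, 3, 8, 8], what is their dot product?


Dot product = sum of element-wise products
A[0]*B[0] = 4*5 = 20
A[1]*B[1] = 5*7 = 35
A[2]*B[2] = 3*6 = 18
A[3]*B[3] = 1*9 = 9
A[4]*B[4] = 0*3 = 0
A[5]*B[5] = 8*8 = 64
A[6]*B[6] = 3*8 = 24
Sum = 20 + 35 + 18 + 9 + 0 + 64 + 24 = 170

170


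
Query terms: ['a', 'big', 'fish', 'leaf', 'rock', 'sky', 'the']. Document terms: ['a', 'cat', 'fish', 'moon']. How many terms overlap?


Query terms: ['a', 'big', 'fish', 'leaf', 'rock', 'sky', 'the']
Document terms: ['a', 'cat', 'fish', 'moon']
Common terms: ['a', 'fish']
Overlap count = 2

2


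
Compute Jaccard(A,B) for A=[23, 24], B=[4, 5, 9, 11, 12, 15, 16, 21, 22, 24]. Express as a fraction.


A intersect B = [24]
|A intersect B| = 1
A union B = [4, 5, 9, 11, 12, 15, 16, 21, 22, 23, 24]
|A union B| = 11
Jaccard = 1/11 = 1/11

1/11


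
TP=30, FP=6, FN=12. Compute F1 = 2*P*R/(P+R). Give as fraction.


F1 = 2 * P * R / (P + R)
P = TP/(TP+FP) = 30/36 = 5/6
R = TP/(TP+FN) = 30/42 = 5/7
2 * P * R = 2 * 5/6 * 5/7 = 25/21
P + R = 5/6 + 5/7 = 65/42
F1 = 25/21 / 65/42 = 10/13

10/13


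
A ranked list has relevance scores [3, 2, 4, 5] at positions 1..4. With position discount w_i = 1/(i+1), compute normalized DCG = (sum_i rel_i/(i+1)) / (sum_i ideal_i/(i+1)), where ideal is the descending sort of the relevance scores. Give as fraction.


Position discount weights w_i = 1/(i+1) for i=1..4:
Weights = [1/2, 1/3, 1/4, 1/5]
Actual relevance: [3, 2, 4, 5]
DCG = 3/2 + 2/3 + 4/4 + 5/5 = 25/6
Ideal relevance (sorted desc): [5, 4, 3, 2]
Ideal DCG = 5/2 + 4/3 + 3/4 + 2/5 = 299/60
nDCG = DCG / ideal_DCG = 25/6 / 299/60 = 250/299

250/299


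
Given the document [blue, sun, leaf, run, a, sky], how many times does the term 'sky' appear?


Document has 6 words
Scanning for 'sky':
Found at positions: [5]
Count = 1

1


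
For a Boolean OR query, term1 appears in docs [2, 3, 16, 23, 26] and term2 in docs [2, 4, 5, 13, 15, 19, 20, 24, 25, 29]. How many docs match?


Boolean OR: find union of posting lists
term1 docs: [2, 3, 16, 23, 26]
term2 docs: [2, 4, 5, 13, 15, 19, 20, 24, 25, 29]
Union: [2, 3, 4, 5, 13, 15, 16, 19, 20, 23, 24, 25, 26, 29]
|union| = 14

14


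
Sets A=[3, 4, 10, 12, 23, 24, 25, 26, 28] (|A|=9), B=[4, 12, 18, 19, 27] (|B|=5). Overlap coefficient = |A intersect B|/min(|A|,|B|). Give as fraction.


A intersect B = [4, 12]
|A intersect B| = 2
min(|A|, |B|) = min(9, 5) = 5
Overlap = 2 / 5 = 2/5

2/5


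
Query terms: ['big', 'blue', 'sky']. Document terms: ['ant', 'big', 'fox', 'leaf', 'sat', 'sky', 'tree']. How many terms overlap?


Query terms: ['big', 'blue', 'sky']
Document terms: ['ant', 'big', 'fox', 'leaf', 'sat', 'sky', 'tree']
Common terms: ['big', 'sky']
Overlap count = 2

2


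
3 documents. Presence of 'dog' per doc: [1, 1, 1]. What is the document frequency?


Checking each document for 'dog':
Doc 1: present
Doc 2: present
Doc 3: present
df = sum of presences = 1 + 1 + 1 = 3

3


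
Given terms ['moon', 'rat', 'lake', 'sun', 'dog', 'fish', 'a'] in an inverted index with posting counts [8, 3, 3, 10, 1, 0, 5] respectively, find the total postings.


Summing posting list sizes:
'moon': 8 postings
'rat': 3 postings
'lake': 3 postings
'sun': 10 postings
'dog': 1 postings
'fish': 0 postings
'a': 5 postings
Total = 8 + 3 + 3 + 10 + 1 + 0 + 5 = 30

30


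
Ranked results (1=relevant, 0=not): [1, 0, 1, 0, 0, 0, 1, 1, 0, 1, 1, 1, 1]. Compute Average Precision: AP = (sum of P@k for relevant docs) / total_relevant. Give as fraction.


Computing P@k for each relevant position:
Position 1: relevant, P@1 = 1/1 = 1
Position 2: not relevant
Position 3: relevant, P@3 = 2/3 = 2/3
Position 4: not relevant
Position 5: not relevant
Position 6: not relevant
Position 7: relevant, P@7 = 3/7 = 3/7
Position 8: relevant, P@8 = 4/8 = 1/2
Position 9: not relevant
Position 10: relevant, P@10 = 5/10 = 1/2
Position 11: relevant, P@11 = 6/11 = 6/11
Position 12: relevant, P@12 = 7/12 = 7/12
Position 13: relevant, P@13 = 8/13 = 8/13
Sum of P@k = 1 + 2/3 + 3/7 + 1/2 + 1/2 + 6/11 + 7/12 + 8/13 = 19377/4004
AP = 19377/4004 / 8 = 19377/32032

19377/32032


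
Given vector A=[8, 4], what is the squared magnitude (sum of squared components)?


|A|^2 = sum of squared components
A[0]^2 = 8^2 = 64
A[1]^2 = 4^2 = 16
Sum = 64 + 16 = 80

80


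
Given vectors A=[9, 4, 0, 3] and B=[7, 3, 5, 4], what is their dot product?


Dot product = sum of element-wise products
A[0]*B[0] = 9*7 = 63
A[1]*B[1] = 4*3 = 12
A[2]*B[2] = 0*5 = 0
A[3]*B[3] = 3*4 = 12
Sum = 63 + 12 + 0 + 12 = 87

87


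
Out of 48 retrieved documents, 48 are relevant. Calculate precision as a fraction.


Precision = relevant_retrieved / total_retrieved
= 48 / 48
= 48 / (48 + 0)
= 1

1


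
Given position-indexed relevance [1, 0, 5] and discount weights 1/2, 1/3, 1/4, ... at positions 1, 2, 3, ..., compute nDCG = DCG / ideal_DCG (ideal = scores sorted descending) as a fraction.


Position discount weights w_i = 1/(i+1) for i=1..3:
Weights = [1/2, 1/3, 1/4]
Actual relevance: [1, 0, 5]
DCG = 1/2 + 0/3 + 5/4 = 7/4
Ideal relevance (sorted desc): [5, 1, 0]
Ideal DCG = 5/2 + 1/3 + 0/4 = 17/6
nDCG = DCG / ideal_DCG = 7/4 / 17/6 = 21/34

21/34


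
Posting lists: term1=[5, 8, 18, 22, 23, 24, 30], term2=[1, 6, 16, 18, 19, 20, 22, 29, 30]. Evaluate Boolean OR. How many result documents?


Boolean OR: find union of posting lists
term1 docs: [5, 8, 18, 22, 23, 24, 30]
term2 docs: [1, 6, 16, 18, 19, 20, 22, 29, 30]
Union: [1, 5, 6, 8, 16, 18, 19, 20, 22, 23, 24, 29, 30]
|union| = 13

13


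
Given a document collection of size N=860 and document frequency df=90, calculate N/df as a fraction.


IDF ratio = N / df
= 860 / 90
= 86/9

86/9


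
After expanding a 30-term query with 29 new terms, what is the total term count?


Original terms: 30
Expansion terms: 29
Total = 30 + 29 = 59

59


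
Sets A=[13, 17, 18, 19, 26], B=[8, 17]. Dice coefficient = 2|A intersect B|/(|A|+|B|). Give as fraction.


A intersect B = [17]
|A intersect B| = 1
|A| = 5, |B| = 2
Dice = 2*1 / (5+2)
= 2 / 7 = 2/7

2/7


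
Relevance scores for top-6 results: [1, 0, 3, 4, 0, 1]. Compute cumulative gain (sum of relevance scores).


Cumulative Gain = sum of relevance scores
Position 1: rel=1, running sum=1
Position 2: rel=0, running sum=1
Position 3: rel=3, running sum=4
Position 4: rel=4, running sum=8
Position 5: rel=0, running sum=8
Position 6: rel=1, running sum=9
CG = 9

9


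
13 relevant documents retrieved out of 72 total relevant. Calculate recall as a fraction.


Recall = retrieved_relevant / total_relevant
= 13 / 72
= 13 / (13 + 59)
= 13/72

13/72


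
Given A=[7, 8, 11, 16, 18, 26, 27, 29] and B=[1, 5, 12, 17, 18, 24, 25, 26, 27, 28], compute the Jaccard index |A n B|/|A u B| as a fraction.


A intersect B = [18, 26, 27]
|A intersect B| = 3
A union B = [1, 5, 7, 8, 11, 12, 16, 17, 18, 24, 25, 26, 27, 28, 29]
|A union B| = 15
Jaccard = 3/15 = 1/5

1/5


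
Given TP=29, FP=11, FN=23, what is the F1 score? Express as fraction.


F1 = 2 * P * R / (P + R)
P = TP/(TP+FP) = 29/40 = 29/40
R = TP/(TP+FN) = 29/52 = 29/52
2 * P * R = 2 * 29/40 * 29/52 = 841/1040
P + R = 29/40 + 29/52 = 667/520
F1 = 841/1040 / 667/520 = 29/46

29/46


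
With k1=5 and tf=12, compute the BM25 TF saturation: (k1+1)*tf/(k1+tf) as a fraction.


BM25 TF component = (k1+1)*tf / (k1+tf)
k1 = 5, tf = 12
Numerator = (5+1)*12 = 72
Denominator = 5 + 12 = 17
= 72/17 = 72/17

72/17


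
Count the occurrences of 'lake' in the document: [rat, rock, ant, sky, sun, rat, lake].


Document has 7 words
Scanning for 'lake':
Found at positions: [6]
Count = 1

1


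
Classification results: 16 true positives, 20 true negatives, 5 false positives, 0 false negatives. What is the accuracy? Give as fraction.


Accuracy = (TP + TN) / (TP + TN + FP + FN)
TP + TN = 16 + 20 = 36
Total = 16 + 20 + 5 + 0 = 41
Accuracy = 36 / 41 = 36/41

36/41


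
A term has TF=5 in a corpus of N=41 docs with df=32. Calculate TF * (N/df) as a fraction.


TF * (N/df)
= 5 * (41/32)
= 5 * 41/32
= 205/32

205/32


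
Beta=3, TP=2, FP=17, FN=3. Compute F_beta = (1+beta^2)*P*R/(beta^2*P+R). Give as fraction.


P = TP/(TP+FP) = 2/19 = 2/19
R = TP/(TP+FN) = 2/5 = 2/5
beta^2 = 3^2 = 9
(1 + beta^2) = 10
Numerator = (1+beta^2)*P*R = 8/19
Denominator = beta^2*P + R = 18/19 + 2/5 = 128/95
F_beta = 5/16

5/16


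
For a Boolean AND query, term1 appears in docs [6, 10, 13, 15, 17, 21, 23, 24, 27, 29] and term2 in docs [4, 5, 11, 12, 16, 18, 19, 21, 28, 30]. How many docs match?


Boolean AND: find intersection of posting lists
term1 docs: [6, 10, 13, 15, 17, 21, 23, 24, 27, 29]
term2 docs: [4, 5, 11, 12, 16, 18, 19, 21, 28, 30]
Intersection: [21]
|intersection| = 1

1


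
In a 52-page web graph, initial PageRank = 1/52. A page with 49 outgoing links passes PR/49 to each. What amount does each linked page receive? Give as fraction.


Initial PR = 1/52 = 1/52
Outlinks = 49
Contribution per link = PR / outlinks
= 1/52 / 49
= 1/2548

1/2548


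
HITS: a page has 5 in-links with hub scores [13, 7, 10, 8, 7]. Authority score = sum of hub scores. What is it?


Authority = sum of hub scores of in-linkers
In-link 1: hub score = 13
In-link 2: hub score = 7
In-link 3: hub score = 10
In-link 4: hub score = 8
In-link 5: hub score = 7
Authority = 13 + 7 + 10 + 8 + 7 = 45

45


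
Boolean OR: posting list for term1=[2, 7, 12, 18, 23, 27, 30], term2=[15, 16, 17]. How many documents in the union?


Boolean OR: find union of posting lists
term1 docs: [2, 7, 12, 18, 23, 27, 30]
term2 docs: [15, 16, 17]
Union: [2, 7, 12, 15, 16, 17, 18, 23, 27, 30]
|union| = 10

10


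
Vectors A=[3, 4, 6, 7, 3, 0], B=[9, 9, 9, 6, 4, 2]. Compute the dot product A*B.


Dot product = sum of element-wise products
A[0]*B[0] = 3*9 = 27
A[1]*B[1] = 4*9 = 36
A[2]*B[2] = 6*9 = 54
A[3]*B[3] = 7*6 = 42
A[4]*B[4] = 3*4 = 12
A[5]*B[5] = 0*2 = 0
Sum = 27 + 36 + 54 + 42 + 12 + 0 = 171

171


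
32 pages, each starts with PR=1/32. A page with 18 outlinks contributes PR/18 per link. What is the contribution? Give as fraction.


Initial PR = 1/32 = 1/32
Outlinks = 18
Contribution per link = PR / outlinks
= 1/32 / 18
= 1/576

1/576
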